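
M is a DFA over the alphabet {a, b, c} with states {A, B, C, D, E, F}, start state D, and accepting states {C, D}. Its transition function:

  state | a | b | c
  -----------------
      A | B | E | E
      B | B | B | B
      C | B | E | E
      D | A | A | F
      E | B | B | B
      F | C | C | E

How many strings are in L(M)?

The useful subgraph on states {C, D, F} is acyclic, so L(M) is finite; the longest accepting path visits 3 useful states, giving maximum string length 2.
Counting accepting paths from D by length: 1 of length 0, 2 of length 2. Total 3.

3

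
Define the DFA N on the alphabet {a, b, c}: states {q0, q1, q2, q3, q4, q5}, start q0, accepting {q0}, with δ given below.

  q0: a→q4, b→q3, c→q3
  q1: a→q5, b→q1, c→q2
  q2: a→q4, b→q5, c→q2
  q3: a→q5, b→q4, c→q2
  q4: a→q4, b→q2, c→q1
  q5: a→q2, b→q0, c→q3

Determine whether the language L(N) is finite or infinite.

infinite

State q2 is reachable from the start and can reach an accepting state, and it lies on the cycle q2 → q2.
Traversing that cycle any number of times yields accepted strings of unbounded length, so the language is infinite.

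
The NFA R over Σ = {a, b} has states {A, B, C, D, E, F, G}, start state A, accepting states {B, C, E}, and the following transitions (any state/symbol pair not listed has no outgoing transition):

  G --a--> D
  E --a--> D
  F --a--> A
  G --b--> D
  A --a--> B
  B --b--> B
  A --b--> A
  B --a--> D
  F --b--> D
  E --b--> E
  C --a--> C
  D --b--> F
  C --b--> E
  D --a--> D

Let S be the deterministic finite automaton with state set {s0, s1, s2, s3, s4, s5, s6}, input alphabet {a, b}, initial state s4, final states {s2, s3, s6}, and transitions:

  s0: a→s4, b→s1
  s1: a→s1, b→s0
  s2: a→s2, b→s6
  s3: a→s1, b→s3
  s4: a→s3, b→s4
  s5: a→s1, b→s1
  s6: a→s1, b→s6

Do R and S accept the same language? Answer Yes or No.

Yes

Exploring the product automaton R × S from the start pair (A, s4), following both machines on each input symbol, reaches 4 state pairs: (A, s4), (B, s3), (D, s1), (F, s0).
R accepts in {B, C, E} and S accepts in {s2, s3, s6}. In every reachable pair the two components are either both accepting — (B, s3) — or both non-accepting, so no string is accepted by exactly one of the machines: L(R) \ L(S) and L(S) \ L(R) are both empty.
Hence every string is accepted by R iff it is accepted by S, and the two languages coincide.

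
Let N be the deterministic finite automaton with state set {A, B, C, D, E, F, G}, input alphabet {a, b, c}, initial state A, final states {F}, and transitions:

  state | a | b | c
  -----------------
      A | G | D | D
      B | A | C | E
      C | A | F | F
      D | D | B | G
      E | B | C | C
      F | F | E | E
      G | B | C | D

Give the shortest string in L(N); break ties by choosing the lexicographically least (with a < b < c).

A breadth-first search from A reaches an accepting state first via the path A → G → C → F on input abb.
No string of length < 3 is accepted (BFS exhausts all shorter strings without reaching an accepting state), and abb is the lexicographically least accepting string of length 3.

abb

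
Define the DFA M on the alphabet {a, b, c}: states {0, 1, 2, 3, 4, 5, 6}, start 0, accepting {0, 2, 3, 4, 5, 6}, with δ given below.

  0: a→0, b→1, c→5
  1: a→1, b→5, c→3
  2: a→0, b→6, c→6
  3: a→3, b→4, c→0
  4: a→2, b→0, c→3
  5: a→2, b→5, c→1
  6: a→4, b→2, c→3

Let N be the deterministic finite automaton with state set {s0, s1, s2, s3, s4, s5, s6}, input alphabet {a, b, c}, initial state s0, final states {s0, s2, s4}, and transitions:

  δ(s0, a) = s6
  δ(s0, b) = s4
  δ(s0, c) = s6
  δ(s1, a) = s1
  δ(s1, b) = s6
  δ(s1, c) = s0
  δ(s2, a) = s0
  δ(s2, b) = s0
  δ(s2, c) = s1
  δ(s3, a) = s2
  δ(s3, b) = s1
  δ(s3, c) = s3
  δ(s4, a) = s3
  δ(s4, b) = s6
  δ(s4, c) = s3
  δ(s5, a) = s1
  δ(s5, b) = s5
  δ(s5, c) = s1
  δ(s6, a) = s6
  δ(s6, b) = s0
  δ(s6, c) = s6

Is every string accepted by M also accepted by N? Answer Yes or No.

No

The string a is in L(M) but not in L(N).
So L(M) ⊄ L(N).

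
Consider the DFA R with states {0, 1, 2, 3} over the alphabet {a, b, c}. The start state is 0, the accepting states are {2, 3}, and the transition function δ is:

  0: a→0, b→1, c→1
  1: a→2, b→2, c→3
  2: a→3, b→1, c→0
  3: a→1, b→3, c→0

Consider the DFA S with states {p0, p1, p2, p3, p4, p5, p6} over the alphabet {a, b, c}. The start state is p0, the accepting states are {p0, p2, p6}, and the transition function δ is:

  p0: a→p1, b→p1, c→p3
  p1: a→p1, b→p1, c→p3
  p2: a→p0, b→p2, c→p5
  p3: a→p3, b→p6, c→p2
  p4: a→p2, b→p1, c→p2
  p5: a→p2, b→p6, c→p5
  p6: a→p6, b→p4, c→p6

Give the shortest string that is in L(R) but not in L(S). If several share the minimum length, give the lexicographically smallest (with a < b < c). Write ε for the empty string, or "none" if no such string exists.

The string ba is accepted by R but not by S.
No shorter string lies in the difference, and ba is the lexicographically first length-2 string in L(R) \ L(S).

ba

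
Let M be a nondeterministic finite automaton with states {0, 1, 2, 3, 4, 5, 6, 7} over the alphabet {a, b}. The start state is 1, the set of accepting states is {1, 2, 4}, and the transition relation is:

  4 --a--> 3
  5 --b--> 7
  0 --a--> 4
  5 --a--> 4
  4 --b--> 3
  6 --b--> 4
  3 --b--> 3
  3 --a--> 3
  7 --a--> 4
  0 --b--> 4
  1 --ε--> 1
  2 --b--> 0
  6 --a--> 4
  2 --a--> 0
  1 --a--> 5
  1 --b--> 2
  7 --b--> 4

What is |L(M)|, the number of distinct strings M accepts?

9

The useful subgraph on states {0, 1, 2, 4, 5, 7} is acyclic, so L(M) is finite; the longest accepting path visits 4 useful states, giving maximum string length 3.
Counting accepting paths from 1 by length: 1 of length 0, 1 of length 1, 1 of length 2, 6 of length 3. Total 9.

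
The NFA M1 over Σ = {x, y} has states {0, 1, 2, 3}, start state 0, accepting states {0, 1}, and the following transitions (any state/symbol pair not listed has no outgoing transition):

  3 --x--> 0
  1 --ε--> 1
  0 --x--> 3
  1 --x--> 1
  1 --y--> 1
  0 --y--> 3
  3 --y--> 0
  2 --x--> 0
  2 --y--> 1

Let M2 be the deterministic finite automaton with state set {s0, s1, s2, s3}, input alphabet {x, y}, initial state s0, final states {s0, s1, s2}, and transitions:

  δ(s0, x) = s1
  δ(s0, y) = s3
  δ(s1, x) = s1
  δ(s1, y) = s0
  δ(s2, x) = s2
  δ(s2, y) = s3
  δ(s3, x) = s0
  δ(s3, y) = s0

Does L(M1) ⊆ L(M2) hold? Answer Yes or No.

The string xxyy is in L(M1) but not in L(M2).
So L(M1) ⊄ L(M2).

No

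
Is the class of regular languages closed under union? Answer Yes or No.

Yes

Given DFAs for L₁ and L₂, run them in parallel: the product automaton on Q₁ × Q₂ that accepts when either component is accepting recognises L₁ ∪ L₂ (equivalently, R₁ | R₂ is a regular expression for it).
So the regular languages are closed under union.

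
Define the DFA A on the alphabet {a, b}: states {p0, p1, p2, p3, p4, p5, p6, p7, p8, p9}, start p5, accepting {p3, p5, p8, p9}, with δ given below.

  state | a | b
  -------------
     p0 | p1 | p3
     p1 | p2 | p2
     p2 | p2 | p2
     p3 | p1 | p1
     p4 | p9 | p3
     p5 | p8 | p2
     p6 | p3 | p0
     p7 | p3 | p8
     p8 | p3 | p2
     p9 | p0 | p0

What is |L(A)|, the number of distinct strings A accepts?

3

The useful subgraph on states {p3, p5, p8} is acyclic, so L(A) is finite; the longest accepting path visits 3 useful states, giving maximum string length 2.
Counting accepting paths from p5 by length: 1 of length 0, 1 of length 1, 1 of length 2. Total 3.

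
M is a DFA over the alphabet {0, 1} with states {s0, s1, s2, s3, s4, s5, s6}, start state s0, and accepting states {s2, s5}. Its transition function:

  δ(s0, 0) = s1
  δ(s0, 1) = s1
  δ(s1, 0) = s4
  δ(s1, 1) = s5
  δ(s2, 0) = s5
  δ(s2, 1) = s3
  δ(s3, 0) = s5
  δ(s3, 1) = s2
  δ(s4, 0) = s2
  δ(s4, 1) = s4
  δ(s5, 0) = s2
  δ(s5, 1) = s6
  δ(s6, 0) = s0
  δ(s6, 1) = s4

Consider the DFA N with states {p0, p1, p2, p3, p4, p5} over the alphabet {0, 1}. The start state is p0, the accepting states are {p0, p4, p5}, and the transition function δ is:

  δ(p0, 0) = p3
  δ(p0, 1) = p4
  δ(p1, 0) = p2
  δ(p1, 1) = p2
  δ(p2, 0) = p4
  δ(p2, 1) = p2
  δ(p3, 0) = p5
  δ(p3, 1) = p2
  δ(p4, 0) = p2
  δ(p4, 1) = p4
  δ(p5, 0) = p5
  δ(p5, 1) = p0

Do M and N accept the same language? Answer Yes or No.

No

The string 01 is accepted by M but rejected by N.
So L(M) ≠ L(N).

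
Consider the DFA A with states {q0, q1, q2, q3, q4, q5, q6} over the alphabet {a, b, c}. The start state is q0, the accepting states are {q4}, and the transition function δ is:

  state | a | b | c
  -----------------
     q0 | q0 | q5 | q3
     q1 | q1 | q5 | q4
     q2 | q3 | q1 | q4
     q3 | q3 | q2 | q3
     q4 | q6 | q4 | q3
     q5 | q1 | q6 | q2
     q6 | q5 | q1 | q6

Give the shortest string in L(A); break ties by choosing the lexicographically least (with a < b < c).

A breadth-first search from q0 reaches an accepting state first via the path q0 → q5 → q1 → q4 on input bac.
No string of length < 3 is accepted (BFS exhausts all shorter strings without reaching an accepting state), and bac is the lexicographically least accepting string of length 3.

bac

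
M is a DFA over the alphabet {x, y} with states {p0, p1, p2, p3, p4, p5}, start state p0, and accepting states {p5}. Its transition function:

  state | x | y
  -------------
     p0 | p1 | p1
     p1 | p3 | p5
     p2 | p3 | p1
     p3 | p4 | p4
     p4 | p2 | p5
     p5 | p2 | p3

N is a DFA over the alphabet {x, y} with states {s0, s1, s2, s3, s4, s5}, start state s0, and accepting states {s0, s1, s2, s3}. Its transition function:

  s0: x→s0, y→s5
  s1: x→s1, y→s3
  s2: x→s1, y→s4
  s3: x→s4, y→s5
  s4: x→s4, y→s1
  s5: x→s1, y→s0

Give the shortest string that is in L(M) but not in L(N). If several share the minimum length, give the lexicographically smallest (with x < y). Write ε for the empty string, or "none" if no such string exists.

xy

The string xy is accepted by M but not by N.
No shorter string lies in the difference, and xy is the lexicographically first length-2 string in L(M) \ L(N).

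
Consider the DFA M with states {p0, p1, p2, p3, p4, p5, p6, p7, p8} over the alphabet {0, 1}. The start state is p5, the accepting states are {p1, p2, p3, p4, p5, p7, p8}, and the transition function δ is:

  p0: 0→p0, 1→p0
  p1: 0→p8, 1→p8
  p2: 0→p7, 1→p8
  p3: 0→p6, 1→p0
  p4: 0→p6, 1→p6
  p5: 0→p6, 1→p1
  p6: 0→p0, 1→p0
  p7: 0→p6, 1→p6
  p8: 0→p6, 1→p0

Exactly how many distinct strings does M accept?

4

The useful subgraph on states {p1, p5, p8} is acyclic, so L(M) is finite; the longest accepting path visits 3 useful states, giving maximum string length 2.
Counting accepting paths from p5 by length: 1 of length 0, 1 of length 1, 2 of length 2. Total 4.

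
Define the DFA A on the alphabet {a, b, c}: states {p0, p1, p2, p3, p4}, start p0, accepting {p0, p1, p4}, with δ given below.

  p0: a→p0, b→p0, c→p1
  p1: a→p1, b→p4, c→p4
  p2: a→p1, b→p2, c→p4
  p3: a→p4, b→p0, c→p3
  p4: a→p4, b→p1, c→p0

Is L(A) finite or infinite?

infinite

State p0 is reachable from the start and can reach an accepting state, and it lies on the cycle p0 → p0.
Traversing that cycle any number of times yields accepted strings of unbounded length, so the language is infinite.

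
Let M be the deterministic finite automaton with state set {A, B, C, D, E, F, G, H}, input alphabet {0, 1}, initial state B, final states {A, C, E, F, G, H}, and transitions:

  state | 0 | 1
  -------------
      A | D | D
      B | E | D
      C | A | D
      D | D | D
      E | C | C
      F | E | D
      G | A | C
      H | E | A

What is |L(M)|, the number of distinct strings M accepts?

The useful subgraph on states {A, B, C, E} is acyclic, so L(M) is finite; the longest accepting path visits 4 useful states, giving maximum string length 3.
Counting accepting paths from B by length: 1 of length 1, 2 of length 2, 2 of length 3. Total 5.

5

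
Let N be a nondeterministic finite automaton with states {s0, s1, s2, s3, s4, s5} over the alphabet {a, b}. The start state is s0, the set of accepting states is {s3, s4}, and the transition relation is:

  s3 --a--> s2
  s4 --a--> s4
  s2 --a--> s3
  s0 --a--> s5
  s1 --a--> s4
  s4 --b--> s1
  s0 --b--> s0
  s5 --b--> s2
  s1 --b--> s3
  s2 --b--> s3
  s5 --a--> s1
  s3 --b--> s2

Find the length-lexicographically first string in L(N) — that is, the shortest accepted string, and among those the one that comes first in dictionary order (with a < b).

aaa

A breadth-first search from s0 reaches an accepting state first via the path s0 → s5 → s1 → s4 on input aaa.
No string of length < 3 is accepted (BFS exhausts all shorter strings without reaching an accepting state), and aaa is the lexicographically least accepting string of length 3.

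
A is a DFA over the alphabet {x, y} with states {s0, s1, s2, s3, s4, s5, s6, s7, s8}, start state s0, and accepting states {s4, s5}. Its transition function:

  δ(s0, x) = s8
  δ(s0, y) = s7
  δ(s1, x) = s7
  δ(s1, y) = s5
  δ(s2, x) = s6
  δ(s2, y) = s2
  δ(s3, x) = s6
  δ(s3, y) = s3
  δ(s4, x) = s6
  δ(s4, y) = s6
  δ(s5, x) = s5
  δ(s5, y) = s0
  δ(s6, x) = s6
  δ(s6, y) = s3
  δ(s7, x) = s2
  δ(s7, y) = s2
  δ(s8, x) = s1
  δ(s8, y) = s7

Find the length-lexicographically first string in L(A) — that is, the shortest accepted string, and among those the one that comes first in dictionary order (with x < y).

A breadth-first search from s0 reaches an accepting state first via the path s0 → s8 → s1 → s5 on input xxy.
No string of length < 3 is accepted (BFS exhausts all shorter strings without reaching an accepting state), and xxy is the lexicographically least accepting string of length 3.

xxy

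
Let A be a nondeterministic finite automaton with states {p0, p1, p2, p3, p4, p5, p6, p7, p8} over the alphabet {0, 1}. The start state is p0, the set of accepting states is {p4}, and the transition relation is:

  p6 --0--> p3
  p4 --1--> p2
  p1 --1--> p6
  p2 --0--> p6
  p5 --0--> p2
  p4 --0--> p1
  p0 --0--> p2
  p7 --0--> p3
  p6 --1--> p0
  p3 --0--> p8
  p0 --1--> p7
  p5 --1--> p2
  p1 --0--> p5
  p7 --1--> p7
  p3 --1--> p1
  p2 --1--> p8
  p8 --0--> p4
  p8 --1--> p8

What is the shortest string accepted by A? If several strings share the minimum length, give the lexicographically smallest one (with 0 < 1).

010

A breadth-first search from p0 reaches an accepting state first via the path p0 → p2 → p8 → p4 on input 010.
No string of length < 3 is accepted (BFS exhausts all shorter strings without reaching an accepting state), and 010 is the lexicographically least accepting string of length 3.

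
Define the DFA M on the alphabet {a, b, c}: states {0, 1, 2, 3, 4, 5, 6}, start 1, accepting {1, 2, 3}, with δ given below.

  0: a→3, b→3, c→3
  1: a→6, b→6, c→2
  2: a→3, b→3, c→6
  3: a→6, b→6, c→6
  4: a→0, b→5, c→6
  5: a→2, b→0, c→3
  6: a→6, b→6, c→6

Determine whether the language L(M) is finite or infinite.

The useful states (reachable from 1 and able to reach an accepting state) are {1, 2, 3}.
Restricted to these states the transition graph has no cycle, so every accepting path has bounded length and L is finite.

finite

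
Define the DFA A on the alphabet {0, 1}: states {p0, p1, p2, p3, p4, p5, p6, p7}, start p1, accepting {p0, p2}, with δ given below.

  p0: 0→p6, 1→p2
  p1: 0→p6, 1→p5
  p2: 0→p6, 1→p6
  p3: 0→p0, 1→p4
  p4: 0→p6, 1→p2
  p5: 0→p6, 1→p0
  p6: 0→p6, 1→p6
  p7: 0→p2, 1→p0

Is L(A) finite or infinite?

finite

The useful states (reachable from p1 and able to reach an accepting state) are {p0, p1, p2, p5}.
Restricted to these states the transition graph has no cycle, so every accepting path has bounded length and L is finite.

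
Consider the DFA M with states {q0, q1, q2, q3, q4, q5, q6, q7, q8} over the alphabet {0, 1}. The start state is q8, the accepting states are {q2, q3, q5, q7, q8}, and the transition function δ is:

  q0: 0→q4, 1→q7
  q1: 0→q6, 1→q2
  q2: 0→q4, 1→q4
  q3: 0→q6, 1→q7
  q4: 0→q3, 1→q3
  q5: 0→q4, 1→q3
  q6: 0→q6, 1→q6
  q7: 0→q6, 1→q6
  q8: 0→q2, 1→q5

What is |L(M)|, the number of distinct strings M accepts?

The useful subgraph on states {q2, q3, q4, q5, q7, q8} is acyclic, so L(M) is finite; the longest accepting path visits 5 useful states, giving maximum string length 4.
Counting accepting paths from q8 by length: 1 of length 0, 2 of length 1, 1 of length 2, 7 of length 3, 6 of length 4. Total 17.

17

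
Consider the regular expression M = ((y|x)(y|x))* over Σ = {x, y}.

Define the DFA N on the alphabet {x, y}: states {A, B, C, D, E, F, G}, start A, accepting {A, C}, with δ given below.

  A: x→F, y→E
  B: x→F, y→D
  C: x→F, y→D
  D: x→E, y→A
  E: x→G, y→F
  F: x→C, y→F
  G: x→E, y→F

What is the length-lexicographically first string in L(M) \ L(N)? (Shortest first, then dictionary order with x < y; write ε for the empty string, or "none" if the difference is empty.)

The string xy is accepted by M but not by N.
No shorter string lies in the difference, and xy is the lexicographically first length-2 string in L(M) \ L(N).

xy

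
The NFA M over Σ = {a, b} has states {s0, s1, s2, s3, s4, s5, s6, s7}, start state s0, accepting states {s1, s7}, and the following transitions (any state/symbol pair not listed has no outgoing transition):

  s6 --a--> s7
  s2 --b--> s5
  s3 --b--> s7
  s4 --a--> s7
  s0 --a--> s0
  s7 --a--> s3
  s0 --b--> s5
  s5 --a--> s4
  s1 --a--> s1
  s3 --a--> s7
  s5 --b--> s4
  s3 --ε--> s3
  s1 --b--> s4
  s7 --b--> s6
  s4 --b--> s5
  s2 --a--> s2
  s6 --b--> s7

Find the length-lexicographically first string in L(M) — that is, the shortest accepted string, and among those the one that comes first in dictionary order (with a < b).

A breadth-first search from s0 reaches an accepting state first via the path s0 → s5 → s4 → s7 on input baa.
No string of length < 3 is accepted (BFS exhausts all shorter strings without reaching an accepting state), and baa is the lexicographically least accepting string of length 3.

baa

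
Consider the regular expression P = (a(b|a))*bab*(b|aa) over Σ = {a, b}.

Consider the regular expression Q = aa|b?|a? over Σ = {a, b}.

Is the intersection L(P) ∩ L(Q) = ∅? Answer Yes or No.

Yes

Converting the expression P to a DFA (subset construction, then merging equivalent states) gives the minimal DFA with states {p0, p1, p2, p3, p4, p5, p6, p7}, start state p0, accepting states {p6, p7} and transitions p0: a→p1, b→p2; p1: a→p0, b→p0; p2: a→p3, b→p4; p3: a→p5, b→p6; p4: a→p4, b→p4; p5: a→p7, b→p4; p6: a→p5, b→p6; p7: a→p4, b→p4.
Converting the expression Q to a DFA (subset construction, then merging equivalent states) gives the minimal DFA with states {q0, q1, q2, q3}, start state q0, accepting states {q0, q1, q2} and transitions q0: a→q1, b→q2; q1: a→q2, b→q3; q2: a→q3, b→q3; q3: a→q3, b→q3.
Exploring the product automaton P × Q from the start pair (p0, q0), following both machines on each input symbol, reaches 12 state pairs: (p0, q0), (p1, q1), (p2, q2), (p0, q2), (p0, q3), (p3, q3), (p4, q3), (p1, q3), (p2, q3), (p5, q3), (p6, q3), (p7, q3).
P accepts in {p6, p7} and Q accepts in {q0, q1, q2}; no reachable pair has both components accepting, so no string drives both machines to acceptance simultaneously and L(P) ∩ L(Q) = ∅.
So no string is accepted by both, and the intersection is empty.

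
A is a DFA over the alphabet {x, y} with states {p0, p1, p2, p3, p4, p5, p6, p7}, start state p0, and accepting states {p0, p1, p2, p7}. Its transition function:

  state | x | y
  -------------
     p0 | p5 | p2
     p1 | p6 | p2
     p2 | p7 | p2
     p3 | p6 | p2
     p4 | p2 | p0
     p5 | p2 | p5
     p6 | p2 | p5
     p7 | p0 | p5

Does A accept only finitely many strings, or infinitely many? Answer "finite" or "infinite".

State p2 is reachable from the start and can reach an accepting state, and it lies on the cycle p2 → p2.
Traversing that cycle any number of times yields accepted strings of unbounded length, so the language is infinite.

infinite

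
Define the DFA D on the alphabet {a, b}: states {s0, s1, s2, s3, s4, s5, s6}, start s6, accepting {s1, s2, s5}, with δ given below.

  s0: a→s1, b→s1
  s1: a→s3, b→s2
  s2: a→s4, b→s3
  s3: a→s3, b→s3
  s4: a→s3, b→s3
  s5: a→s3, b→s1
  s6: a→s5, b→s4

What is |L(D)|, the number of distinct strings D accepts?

The useful subgraph on states {s1, s2, s5, s6} is acyclic, so L(D) is finite; the longest accepting path visits 4 useful states, giving maximum string length 3.
Counting accepting paths from s6 by length: 1 of length 1, 1 of length 2, 1 of length 3. Total 3.

3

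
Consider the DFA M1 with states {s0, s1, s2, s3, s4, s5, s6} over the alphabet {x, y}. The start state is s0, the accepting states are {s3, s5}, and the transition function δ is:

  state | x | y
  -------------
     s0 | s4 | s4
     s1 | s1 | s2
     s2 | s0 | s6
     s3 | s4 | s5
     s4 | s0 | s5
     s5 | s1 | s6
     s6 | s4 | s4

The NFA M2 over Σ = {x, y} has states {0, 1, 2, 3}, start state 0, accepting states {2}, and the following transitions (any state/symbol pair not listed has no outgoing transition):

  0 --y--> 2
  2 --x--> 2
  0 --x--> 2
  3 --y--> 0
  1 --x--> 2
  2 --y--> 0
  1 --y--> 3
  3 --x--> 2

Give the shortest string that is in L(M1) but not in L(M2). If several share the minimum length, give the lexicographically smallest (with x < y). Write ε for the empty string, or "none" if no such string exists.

xy

The string xy is accepted by M1 but not by M2.
No shorter string lies in the difference, and xy is the lexicographically first length-2 string in L(M1) \ L(M2).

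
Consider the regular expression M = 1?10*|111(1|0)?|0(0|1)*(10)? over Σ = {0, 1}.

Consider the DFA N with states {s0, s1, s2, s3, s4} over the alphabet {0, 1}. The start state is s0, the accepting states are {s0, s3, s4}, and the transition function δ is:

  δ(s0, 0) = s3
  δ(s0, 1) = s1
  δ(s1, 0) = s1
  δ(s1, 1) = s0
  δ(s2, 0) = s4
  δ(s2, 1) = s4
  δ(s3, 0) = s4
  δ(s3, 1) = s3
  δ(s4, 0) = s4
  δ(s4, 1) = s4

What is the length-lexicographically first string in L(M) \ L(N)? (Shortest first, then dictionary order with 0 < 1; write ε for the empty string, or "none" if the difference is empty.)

The string 1 is accepted by M but not by N.
No shorter string lies in the difference, and 1 is the lexicographically first length-1 string in L(M) \ L(N).

1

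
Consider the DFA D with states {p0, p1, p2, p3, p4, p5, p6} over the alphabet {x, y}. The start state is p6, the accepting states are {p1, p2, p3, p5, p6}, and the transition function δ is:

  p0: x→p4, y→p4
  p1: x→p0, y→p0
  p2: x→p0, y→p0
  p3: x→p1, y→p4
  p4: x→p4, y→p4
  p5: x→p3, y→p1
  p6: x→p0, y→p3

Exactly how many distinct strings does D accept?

3

The useful subgraph on states {p1, p3, p6} is acyclic, so L(D) is finite; the longest accepting path visits 3 useful states, giving maximum string length 2.
Counting accepting paths from p6 by length: 1 of length 0, 1 of length 1, 1 of length 2. Total 3.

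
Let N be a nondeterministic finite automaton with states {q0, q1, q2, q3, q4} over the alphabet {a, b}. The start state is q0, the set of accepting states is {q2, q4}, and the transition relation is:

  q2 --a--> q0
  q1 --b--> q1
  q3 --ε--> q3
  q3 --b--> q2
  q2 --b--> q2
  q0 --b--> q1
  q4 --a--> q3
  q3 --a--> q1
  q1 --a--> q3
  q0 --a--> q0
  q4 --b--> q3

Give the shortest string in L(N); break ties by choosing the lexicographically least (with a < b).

A breadth-first search from q0 reaches an accepting state first via the path q0 → q1 → q3 → q2 on input bab.
No string of length < 3 is accepted (BFS exhausts all shorter strings without reaching an accepting state), and bab is the lexicographically least accepting string of length 3.

bab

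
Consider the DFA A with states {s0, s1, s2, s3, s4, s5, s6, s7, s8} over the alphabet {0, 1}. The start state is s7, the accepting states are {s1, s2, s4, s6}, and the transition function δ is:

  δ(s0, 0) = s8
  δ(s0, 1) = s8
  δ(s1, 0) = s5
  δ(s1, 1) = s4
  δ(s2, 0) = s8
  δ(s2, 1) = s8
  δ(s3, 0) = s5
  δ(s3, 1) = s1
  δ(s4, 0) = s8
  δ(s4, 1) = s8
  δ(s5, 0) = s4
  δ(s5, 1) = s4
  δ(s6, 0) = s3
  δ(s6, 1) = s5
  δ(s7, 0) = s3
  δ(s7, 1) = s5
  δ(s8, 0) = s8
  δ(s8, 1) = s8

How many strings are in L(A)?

The useful subgraph on states {s1, s3, s4, s5, s7} is acyclic, so L(A) is finite; the longest accepting path visits 5 useful states, giving maximum string length 4.
Counting accepting paths from s7 by length: 3 of length 2, 3 of length 3, 2 of length 4. Total 8.

8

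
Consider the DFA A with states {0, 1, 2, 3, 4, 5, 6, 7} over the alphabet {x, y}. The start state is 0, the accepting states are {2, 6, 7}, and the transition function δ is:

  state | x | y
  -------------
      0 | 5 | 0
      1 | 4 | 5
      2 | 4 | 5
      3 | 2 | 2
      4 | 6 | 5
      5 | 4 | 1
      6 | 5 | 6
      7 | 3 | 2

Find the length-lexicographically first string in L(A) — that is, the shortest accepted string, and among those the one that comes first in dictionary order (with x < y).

xxx

A breadth-first search from 0 reaches an accepting state first via the path 0 → 5 → 4 → 6 on input xxx.
No string of length < 3 is accepted (BFS exhausts all shorter strings without reaching an accepting state), and xxx is the lexicographically least accepting string of length 3.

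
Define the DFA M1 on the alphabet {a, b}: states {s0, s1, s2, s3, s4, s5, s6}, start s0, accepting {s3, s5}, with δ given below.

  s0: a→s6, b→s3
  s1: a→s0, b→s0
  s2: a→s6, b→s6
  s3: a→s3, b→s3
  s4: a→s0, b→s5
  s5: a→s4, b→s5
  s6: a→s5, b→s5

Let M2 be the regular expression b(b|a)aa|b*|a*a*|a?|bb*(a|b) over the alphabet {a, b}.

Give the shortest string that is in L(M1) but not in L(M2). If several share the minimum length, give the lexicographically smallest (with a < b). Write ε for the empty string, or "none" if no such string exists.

ab

The string ab is accepted by M1 but not by M2.
No shorter string lies in the difference, and ab is the lexicographically first length-2 string in L(M1) \ L(M2).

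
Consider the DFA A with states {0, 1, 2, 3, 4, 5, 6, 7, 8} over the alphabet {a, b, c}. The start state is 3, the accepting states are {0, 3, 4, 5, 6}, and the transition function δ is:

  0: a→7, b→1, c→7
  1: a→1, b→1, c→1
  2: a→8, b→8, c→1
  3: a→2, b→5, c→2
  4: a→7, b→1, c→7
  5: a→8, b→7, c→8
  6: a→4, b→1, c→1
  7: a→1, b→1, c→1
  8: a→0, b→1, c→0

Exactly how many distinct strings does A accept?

The useful subgraph on states {0, 2, 3, 5, 8} is acyclic, so L(A) is finite; the longest accepting path visits 4 useful states, giving maximum string length 3.
Counting accepting paths from 3 by length: 1 of length 0, 1 of length 1, 12 of length 3. Total 14.

14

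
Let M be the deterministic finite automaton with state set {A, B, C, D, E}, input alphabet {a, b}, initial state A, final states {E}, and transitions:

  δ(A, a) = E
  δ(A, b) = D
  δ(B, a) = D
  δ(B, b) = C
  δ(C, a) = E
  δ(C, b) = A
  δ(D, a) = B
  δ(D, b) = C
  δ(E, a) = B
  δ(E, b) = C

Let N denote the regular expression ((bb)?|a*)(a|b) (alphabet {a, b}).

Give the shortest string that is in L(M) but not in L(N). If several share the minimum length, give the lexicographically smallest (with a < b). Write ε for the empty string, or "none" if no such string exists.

aba

The string aba is accepted by M but not by N.
No shorter string lies in the difference, and aba is the lexicographically first length-3 string in L(M) \ L(N).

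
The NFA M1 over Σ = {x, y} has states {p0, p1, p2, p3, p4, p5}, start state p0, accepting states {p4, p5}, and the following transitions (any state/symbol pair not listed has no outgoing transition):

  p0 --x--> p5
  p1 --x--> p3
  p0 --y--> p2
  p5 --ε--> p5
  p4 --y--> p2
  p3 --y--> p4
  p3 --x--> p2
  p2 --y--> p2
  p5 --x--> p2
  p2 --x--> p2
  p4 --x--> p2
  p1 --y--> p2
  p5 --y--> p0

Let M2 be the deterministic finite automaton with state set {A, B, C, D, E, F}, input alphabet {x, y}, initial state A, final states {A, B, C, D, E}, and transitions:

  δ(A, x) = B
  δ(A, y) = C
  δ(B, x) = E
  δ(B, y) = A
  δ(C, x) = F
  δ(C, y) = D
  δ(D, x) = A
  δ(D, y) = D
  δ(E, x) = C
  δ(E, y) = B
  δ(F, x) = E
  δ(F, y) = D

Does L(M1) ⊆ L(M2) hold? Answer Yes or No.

Exploring the product automaton M1 × M2 from the start pair (p0, A), following both machines on each input symbol, reaches 8 state pairs: (p0, A), (p5, B), (p2, C), (p2, E), (p2, F), (p2, D), (p2, B), (p2, A).
M1 accepts in {p4, p5} and M2 accepts in {A, B, C, D, E}. The reachable pairs whose M1-component is accepting are (p5, B); in each of them the M2-component is accepting too, so the product for L(M1) \ L(M2) (M1-component accepting, M2-component rejecting) has no reachable accepting pair and the difference is empty.
Hence every string in L(M1) is also in L(M2).

Yes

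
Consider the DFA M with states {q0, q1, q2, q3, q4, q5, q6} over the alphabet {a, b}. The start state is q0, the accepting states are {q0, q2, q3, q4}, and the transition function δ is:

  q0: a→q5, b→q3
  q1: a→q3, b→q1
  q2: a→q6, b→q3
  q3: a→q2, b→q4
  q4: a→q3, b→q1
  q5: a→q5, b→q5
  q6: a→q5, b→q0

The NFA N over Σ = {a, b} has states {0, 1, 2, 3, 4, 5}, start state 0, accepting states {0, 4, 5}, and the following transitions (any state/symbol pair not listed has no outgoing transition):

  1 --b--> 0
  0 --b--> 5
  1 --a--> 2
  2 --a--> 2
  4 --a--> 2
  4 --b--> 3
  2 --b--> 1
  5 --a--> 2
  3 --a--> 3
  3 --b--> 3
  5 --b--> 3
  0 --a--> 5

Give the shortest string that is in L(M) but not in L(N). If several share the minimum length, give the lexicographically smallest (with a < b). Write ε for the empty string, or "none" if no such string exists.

The string ba is accepted by M but not by N.
No shorter string lies in the difference, and ba is the lexicographically first length-2 string in L(M) \ L(N).

ba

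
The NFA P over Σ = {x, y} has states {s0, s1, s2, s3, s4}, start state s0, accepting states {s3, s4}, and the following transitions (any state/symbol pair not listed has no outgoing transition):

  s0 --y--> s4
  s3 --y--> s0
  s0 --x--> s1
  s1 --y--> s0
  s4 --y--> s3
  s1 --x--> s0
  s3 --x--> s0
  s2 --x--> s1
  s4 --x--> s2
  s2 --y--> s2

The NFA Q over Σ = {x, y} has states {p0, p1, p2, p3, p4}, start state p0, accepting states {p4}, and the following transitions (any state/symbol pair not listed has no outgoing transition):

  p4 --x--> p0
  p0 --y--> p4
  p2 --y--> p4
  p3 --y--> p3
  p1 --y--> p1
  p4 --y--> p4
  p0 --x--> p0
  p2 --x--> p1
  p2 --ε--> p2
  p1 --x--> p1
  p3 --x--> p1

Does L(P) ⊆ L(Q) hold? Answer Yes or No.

Exploring the product automaton P × Q from the start pair (s0, p0), following both machines on each input symbol, reaches 7 state pairs: (s0, p0), (s1, p0), (s4, p4), (s0, p4), (s2, p0), (s3, p4), (s2, p4).
P accepts in {s3, s4} and Q accepts in {p4}. The reachable pairs whose P-component is accepting are (s4, p4), (s3, p4); in each of them the Q-component is accepting too, so the product for L(P) \ L(Q) (P-component accepting, Q-component rejecting) has no reachable accepting pair and the difference is empty.
Hence every string in L(P) is also in L(Q).

Yes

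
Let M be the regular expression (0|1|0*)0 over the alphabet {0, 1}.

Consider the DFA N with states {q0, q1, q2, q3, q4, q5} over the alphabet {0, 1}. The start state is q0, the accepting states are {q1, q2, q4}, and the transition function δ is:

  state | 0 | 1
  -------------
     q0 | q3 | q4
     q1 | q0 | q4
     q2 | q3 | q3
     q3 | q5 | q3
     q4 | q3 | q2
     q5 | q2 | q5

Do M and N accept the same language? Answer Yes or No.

The string 0 is accepted by M but rejected by N.
So L(M) ≠ L(N).

No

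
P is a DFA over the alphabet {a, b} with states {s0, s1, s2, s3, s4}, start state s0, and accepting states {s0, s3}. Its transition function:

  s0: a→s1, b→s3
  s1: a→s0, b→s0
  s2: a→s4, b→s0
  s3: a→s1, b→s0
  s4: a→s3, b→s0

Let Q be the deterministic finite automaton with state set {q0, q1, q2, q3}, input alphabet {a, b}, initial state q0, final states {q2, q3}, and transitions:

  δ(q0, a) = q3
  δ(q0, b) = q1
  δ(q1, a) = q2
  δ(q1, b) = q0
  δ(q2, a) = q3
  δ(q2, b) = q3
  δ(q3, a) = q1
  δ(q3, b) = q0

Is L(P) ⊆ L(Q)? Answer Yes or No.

No

The empty string ε is in L(P) but not in L(Q).
So L(P) ⊄ L(Q).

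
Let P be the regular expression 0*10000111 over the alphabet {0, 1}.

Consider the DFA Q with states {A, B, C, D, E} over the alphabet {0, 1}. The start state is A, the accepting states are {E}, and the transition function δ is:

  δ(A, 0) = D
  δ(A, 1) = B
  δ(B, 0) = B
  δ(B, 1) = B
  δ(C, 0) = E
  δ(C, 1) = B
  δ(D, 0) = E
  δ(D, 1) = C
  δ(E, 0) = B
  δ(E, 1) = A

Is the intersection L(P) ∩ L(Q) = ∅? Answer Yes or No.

Converting the expression P to a DFA (subset construction, then merging equivalent states) gives the minimal DFA with states {p0, p1, p2, p3, p4, p5, p6, p7, p8, p9}, start state p0, accepting states {p9} and transitions p0: 0→p0, 1→p1; p1: 0→p2, 1→p3; p2: 0→p4, 1→p3; p3: 0→p3, 1→p3; p4: 0→p5, 1→p3; p5: 0→p6, 1→p3; p6: 0→p3, 1→p7; p7: 0→p3, 1→p8; p8: 0→p3, 1→p9; p9: 0→p3, 1→p3.
Exploring the product automaton P × Q from the start pair (p0, A), following both machines on each input symbol, reaches 22 state pairs: (p0, A), (p0, D), (p1, B), (p0, E), (p1, C), (p2, B), (p3, B), (p0, B), (p1, A), (p2, E), (p4, B), (p2, D), (p3, A), (p5, B), (p4, E), (p3, C), (p3, D), (p6, B), (p3, E), (p7, B), (p8, B), (p9, B).
P accepts in {p9} and Q accepts in {E}; no reachable pair has both components accepting, so no string drives both machines to acceptance simultaneously and L(P) ∩ L(Q) = ∅.
So no string is accepted by both, and the intersection is empty.

Yes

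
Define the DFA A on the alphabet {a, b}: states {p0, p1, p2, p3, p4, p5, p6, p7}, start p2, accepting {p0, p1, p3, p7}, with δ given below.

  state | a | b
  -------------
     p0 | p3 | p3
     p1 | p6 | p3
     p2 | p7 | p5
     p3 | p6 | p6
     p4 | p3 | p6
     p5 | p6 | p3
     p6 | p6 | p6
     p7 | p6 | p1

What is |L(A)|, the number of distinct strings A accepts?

The useful subgraph on states {p1, p2, p3, p5, p7} is acyclic, so L(A) is finite; the longest accepting path visits 4 useful states, giving maximum string length 3.
Counting accepting paths from p2 by length: 1 of length 1, 2 of length 2, 1 of length 3. Total 4.

4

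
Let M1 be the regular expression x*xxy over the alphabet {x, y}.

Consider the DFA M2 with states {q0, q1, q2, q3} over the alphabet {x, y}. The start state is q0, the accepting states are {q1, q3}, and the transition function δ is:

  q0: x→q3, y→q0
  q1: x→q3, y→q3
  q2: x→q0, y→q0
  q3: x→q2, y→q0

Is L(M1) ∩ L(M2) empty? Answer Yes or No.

Yes

Converting the expression M1 to a DFA (subset construction, then merging equivalent states) gives the minimal DFA with states {r0, r1, r2, r3, r4}, start state r0, accepting states {r4} and transitions r0: x→r1, y→r2; r1: x→r3, y→r2; r2: x→r2, y→r2; r3: x→r3, y→r4; r4: x→r2, y→r2.
Exploring the product automaton M1 × M2 from the start pair (r0, q0), following both machines on each input symbol, reaches 9 state pairs: (r0, q0), (r1, q3), (r2, q0), (r3, q2), (r2, q3), (r3, q0), (r4, q0), (r2, q2), (r3, q3).
M1 accepts in {r4} and M2 accepts in {q1, q3}; no reachable pair has both components accepting, so no string drives both machines to acceptance simultaneously and L(M1) ∩ L(M2) = ∅.
So no string is accepted by both, and the intersection is empty.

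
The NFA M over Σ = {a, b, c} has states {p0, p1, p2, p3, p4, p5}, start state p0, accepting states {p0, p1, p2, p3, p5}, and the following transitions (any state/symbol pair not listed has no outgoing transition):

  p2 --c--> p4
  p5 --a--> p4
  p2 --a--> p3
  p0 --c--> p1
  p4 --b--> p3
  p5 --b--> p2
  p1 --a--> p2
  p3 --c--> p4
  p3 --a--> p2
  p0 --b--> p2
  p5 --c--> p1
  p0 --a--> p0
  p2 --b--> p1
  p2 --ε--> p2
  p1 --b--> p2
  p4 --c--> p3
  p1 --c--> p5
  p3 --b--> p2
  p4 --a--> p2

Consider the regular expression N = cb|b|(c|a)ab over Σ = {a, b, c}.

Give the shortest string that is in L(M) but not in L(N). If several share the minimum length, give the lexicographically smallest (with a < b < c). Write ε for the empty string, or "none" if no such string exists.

ε

The empty string ε is accepted by M but not by N.
Since ε is the unique shortest string, it is the required witness.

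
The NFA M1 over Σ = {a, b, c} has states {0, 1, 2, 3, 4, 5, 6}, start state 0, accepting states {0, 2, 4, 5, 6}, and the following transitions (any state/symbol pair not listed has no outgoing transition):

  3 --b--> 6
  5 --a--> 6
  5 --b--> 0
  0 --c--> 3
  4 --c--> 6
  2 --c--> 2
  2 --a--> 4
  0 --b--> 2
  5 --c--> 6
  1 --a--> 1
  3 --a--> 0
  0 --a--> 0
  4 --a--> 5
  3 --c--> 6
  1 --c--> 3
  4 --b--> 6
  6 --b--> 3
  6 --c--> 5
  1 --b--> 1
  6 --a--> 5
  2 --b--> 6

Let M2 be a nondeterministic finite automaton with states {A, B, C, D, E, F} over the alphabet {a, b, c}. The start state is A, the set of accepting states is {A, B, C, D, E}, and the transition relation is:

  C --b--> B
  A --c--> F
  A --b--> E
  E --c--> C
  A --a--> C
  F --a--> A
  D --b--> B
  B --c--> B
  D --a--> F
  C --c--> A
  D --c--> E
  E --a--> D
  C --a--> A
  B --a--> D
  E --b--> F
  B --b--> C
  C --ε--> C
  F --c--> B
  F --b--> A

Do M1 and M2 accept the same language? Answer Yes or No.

The string bb is accepted by M1 but rejected by M2.
So L(M1) ≠ L(M2).

No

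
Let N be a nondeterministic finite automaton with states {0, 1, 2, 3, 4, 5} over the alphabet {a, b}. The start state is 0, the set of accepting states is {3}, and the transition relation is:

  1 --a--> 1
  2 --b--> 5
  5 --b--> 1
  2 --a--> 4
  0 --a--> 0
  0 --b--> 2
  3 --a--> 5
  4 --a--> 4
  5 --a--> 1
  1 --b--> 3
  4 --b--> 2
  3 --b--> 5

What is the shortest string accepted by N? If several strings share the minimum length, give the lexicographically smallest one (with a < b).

bbab

A breadth-first search from 0 reaches an accepting state first via the path 0 → 2 → 5 → 1 → 3 on input bbab.
No string of length < 4 is accepted (BFS exhausts all shorter strings without reaching an accepting state), and bbab is the lexicographically least accepting string of length 4.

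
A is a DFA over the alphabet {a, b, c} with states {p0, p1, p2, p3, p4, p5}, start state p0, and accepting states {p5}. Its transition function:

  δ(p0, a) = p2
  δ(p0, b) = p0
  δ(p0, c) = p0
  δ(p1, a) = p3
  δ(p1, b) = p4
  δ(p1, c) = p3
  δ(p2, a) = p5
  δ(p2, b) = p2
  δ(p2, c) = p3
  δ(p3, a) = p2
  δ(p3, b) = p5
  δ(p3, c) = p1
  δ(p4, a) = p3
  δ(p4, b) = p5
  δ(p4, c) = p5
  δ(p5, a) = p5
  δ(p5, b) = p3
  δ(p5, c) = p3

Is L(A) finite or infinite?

State p0 is reachable from the start and can reach an accepting state, and it lies on the cycle p0 → p0.
Traversing that cycle any number of times yields accepted strings of unbounded length, so the language is infinite.

infinite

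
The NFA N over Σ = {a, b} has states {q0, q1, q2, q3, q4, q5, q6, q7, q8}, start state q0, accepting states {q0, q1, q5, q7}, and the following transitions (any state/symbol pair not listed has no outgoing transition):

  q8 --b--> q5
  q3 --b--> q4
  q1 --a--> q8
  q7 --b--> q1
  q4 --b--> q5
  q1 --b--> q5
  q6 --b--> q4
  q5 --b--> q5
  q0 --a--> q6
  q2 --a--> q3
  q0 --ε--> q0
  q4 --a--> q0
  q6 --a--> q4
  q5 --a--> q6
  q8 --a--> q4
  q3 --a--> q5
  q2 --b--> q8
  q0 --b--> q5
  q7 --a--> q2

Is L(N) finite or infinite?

State q5 is reachable from the start and can reach an accepting state, and it lies on the cycle q5 → q5.
Traversing that cycle any number of times yields accepted strings of unbounded length, so the language is infinite.

infinite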